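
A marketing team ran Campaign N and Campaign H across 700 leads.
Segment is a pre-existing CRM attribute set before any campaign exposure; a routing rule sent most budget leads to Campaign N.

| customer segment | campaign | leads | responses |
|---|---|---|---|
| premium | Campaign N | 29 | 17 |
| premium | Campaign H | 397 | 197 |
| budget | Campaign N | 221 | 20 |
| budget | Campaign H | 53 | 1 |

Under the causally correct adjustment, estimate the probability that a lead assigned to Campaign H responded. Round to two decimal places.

0.31

The customer segment-specific comparison favours Campaign N throughout, but the pooled figures favour Campaign H. The question is whether to condition on customer segment.
Since customer segment is a pre-existing factor (not a product of the campaign) and it affects the outcome on its own, it is a confounder. The stratified rates, not the pooled rate, identify the causal effect.
Standardising Campaign H to the population customer segment mix: 0.609·197/397 + 0.391·1/53 = 0.309.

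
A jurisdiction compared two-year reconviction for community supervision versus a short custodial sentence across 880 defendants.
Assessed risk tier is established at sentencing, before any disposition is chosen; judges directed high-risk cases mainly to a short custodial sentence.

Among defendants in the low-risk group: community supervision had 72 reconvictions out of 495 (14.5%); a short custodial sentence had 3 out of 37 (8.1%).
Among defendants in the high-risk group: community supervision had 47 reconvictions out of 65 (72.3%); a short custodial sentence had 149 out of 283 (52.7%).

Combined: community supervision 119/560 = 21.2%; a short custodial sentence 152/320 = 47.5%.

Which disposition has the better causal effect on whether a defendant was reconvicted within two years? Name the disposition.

Nothing the disposition does changes assessed risk tier; the imbalance is an allocation artefact. With assessed risk tier also predicting the outcome, the pooled figure is confounded, and the within-stratum comparison is the causal one.
Within each level — low-risk: 14.5% vs 8.1%; high-risk: 72.3% vs 52.7% — a short custodial sentence is lower every time.

a short custodial sentence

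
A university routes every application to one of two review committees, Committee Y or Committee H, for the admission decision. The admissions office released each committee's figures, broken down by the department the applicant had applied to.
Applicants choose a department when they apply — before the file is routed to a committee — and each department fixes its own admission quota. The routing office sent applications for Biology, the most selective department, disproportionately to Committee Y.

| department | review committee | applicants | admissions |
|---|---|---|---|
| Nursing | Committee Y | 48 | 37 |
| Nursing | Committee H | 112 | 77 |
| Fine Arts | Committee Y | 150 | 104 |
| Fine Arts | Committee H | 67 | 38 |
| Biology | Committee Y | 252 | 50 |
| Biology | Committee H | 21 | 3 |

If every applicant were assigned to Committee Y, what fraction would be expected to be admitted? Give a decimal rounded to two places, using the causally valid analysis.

Department differs across review committees for reasons unrelated to any effect of the review committee itself, and it separately predicts the outcome — a classic confounder. We must compare within department levels.
Standardising Committee Y to the population department mix: 0.246·37/48 + 0.334·104/150 + 0.420·50/252 = 0.505.

0.50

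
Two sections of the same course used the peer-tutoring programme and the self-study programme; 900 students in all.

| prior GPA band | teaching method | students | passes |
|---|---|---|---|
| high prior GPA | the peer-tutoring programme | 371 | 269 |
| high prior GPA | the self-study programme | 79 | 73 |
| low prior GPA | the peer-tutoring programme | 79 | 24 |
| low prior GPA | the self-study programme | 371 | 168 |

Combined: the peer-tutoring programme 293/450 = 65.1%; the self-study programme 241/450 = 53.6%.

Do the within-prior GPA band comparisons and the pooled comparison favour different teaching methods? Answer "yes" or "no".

yes

Within each prior GPA band level (high prior GPA 72.5% vs 92.4%; low prior GPA 30.4% vs 45.3%), the self-study programme has the higher rate every time. Pooled: 65.1% vs 53.6% — the peer-tutoring programme has the higher rate overall. The two comparisons disagree.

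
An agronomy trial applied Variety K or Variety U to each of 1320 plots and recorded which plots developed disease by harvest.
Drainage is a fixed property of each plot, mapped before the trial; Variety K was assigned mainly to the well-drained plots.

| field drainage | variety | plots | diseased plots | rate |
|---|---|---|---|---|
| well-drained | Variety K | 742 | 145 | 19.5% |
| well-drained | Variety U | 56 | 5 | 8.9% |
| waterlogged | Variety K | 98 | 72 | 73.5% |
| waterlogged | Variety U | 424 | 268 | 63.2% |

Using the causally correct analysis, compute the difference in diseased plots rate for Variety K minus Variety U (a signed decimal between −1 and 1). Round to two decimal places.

Here field drainage is a common cause — it drives both which variety a case falls under and the outcome. The crude comparison mixes populations; the stratum-specific rates are the causally relevant ones.
Adjusting over the population distribution of field drainage: 0.605·(0.195−0.089) + 0.395·(0.735−0.632) = +0.105.

+0.10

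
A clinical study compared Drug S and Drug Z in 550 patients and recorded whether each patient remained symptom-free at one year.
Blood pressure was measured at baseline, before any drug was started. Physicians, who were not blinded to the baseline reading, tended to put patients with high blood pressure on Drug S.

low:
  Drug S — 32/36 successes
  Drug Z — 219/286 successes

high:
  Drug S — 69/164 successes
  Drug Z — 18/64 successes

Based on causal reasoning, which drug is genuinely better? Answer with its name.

Drug S is higher inside every blood pressure stratum but Drug Z is higher in aggregate. Whether to stratify depends on how blood pressure relates to the drug.
Here blood pressure is a common cause — it drives both which drug a case falls under and the outcome. The crude comparison mixes populations; the stratum-specific rates are the causally relevant ones.
Within each level — low: 88.9% vs 76.6%; high: 42.1% vs 28.1% — Drug S is higher every time.

Drug S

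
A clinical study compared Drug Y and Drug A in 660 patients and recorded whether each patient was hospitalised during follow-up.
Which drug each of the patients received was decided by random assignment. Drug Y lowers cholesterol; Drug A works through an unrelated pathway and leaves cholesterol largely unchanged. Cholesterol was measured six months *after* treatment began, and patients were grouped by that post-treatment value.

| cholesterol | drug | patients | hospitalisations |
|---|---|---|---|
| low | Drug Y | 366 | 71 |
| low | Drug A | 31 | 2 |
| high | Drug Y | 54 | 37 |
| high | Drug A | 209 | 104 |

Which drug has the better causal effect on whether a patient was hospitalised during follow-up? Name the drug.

Cholesterol lies on the pathway drug → cholesterol → outcome, so adjusting for it blocks the indirect effect. For the total causal effect of drug, use the unadjusted pooled rates.
Pooled: Drug Y 25.7% vs Drug A 44.2%; Drug Y is lower overall.

Drug Y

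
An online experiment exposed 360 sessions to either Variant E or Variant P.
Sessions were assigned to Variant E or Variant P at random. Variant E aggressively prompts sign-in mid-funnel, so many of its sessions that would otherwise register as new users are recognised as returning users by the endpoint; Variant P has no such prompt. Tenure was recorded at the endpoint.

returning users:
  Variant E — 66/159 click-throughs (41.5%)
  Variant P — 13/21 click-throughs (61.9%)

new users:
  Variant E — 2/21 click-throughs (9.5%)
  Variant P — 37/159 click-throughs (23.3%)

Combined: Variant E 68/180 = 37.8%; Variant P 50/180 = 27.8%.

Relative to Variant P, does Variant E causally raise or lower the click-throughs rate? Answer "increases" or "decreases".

User tenure is recorded after the variant and is itself shifted by it — it sits on the causal path from variant to outcome. Conditioning on a mediator would strip out part of the effect we want; the pooled comparison gives the total causal effect.
Pooled: Variant E 37.8% vs Variant P 27.8%; Variant E is higher overall.

increases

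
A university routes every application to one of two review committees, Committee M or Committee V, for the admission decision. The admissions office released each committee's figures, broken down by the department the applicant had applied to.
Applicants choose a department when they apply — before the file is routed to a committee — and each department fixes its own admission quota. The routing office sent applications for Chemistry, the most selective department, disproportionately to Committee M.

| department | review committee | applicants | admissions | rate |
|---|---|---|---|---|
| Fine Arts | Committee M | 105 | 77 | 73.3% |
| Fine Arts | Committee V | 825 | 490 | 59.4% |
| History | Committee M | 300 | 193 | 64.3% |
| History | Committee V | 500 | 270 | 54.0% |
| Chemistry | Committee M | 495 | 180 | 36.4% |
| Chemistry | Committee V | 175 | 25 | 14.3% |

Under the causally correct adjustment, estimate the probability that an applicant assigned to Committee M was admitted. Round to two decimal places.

0.60

The imbalance in department arose from how applicants were allocated, not from anything the review committee did; and department independently affects the outcome. The pooled gap is confounded — condition on department.
Standardising Committee M to the population department mix: 0.388·77/105 + 0.333·193/300 + 0.279·180/495 = 0.600.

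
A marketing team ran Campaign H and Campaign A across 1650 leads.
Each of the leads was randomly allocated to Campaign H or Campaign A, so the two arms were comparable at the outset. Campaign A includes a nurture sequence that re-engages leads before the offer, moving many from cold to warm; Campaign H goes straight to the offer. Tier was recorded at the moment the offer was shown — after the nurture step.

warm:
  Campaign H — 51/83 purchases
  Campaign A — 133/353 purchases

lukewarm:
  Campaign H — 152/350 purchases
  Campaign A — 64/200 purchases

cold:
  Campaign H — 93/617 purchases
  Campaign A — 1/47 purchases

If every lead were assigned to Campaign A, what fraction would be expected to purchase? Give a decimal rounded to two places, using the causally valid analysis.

0.33

Because the campaign influences engagement tier, engagement tier is a post-treatment mediator, not a confounder. Stratifying on it would bias the estimate; the causal effect is the crude pooled difference.
So P(outcome | do(Campaign A)) is just the pooled rate for Campaign A: 198/600 = 0.330.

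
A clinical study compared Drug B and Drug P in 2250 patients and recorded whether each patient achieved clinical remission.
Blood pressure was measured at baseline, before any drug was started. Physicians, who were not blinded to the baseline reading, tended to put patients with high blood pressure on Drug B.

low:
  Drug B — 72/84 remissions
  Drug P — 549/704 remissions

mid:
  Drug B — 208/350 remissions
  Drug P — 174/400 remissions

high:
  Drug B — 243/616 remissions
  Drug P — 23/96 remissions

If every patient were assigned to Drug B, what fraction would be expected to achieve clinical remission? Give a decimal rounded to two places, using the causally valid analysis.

Nothing the drug does changes blood pressure; the imbalance is an allocation artefact. With blood pressure also predicting the outcome, the pooled figure is confounded, and the within-stratum comparison is the causal one.
Standardising Drug B to the population blood pressure mix: 0.350·72/84 + 0.333·208/350 + 0.316·243/616 = 0.623.

0.62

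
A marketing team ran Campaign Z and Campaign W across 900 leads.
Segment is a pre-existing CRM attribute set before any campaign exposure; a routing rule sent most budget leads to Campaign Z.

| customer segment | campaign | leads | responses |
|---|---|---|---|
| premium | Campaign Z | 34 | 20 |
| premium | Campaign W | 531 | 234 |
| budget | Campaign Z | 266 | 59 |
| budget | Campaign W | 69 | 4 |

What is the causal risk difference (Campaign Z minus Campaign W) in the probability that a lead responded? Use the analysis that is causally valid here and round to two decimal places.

Nothing the campaign does changes customer segment; the imbalance is an allocation artefact. With customer segment also predicting the outcome, the pooled figure is confounded, and the within-stratum comparison is the causal one.
Adjusting over the population distribution of customer segment: 0.628·(0.588−0.441) + 0.372·(0.222−0.058) = +0.154.

+0.15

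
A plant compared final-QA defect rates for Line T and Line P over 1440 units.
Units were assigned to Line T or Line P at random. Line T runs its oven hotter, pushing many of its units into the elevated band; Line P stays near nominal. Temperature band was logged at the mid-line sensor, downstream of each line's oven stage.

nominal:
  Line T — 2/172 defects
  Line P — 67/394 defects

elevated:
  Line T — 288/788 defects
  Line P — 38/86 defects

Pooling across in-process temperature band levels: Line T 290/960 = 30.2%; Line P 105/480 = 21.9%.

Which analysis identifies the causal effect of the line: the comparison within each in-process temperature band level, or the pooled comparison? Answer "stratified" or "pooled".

pooled

Within every in-process temperature band level Line T has the lower rate, yet pooled Line P does — Simpson's reversal.
In-process temperature band is recorded after the line and is itself shifted by it — it sits on the causal path from line to outcome. Conditioning on a mediator would strip out part of the effect we want; the pooled comparison gives the total causal effect.
Pooled: Line T 30.2% vs Line P 21.9%; Line P is lower overall.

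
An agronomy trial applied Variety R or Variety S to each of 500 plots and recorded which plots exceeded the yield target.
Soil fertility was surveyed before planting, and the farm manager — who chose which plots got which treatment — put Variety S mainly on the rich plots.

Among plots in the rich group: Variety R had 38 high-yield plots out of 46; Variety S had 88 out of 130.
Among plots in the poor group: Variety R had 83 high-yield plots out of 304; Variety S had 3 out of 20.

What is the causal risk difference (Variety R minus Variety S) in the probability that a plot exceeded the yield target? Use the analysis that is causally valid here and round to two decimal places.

+0.13

Variety R is higher inside every soil fertility stratum but Variety S is higher in aggregate. Whether to stratify depends on how soil fertility relates to the variety.
Soil fertility satisfies the back-door criterion: it is not a descendant of the variety, and it blocks the spurious path from variety to outcome. Adjusting for it (i.e., using the within-soil fertility rates) gives the causal effect.
Adjusting over the population distribution of soil fertility: 0.352·(0.826−0.677) + 0.648·(0.273−0.150) = +0.132.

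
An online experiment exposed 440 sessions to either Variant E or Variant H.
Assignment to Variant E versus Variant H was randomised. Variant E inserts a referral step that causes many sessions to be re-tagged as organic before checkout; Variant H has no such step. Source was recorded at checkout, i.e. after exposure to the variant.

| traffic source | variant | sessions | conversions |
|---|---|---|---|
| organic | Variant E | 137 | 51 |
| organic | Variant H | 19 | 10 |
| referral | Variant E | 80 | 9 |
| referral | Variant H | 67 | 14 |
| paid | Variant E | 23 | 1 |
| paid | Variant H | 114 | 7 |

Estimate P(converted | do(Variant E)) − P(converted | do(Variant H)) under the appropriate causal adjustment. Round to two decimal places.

Because the variant influences traffic source, traffic source is a post-treatment mediator, not a confounder. Stratifying on it would bias the estimate; the causal effect is the crude pooled difference.
The causal difference is the pooled difference: 0.254 − 0.155 = +0.099.

+0.10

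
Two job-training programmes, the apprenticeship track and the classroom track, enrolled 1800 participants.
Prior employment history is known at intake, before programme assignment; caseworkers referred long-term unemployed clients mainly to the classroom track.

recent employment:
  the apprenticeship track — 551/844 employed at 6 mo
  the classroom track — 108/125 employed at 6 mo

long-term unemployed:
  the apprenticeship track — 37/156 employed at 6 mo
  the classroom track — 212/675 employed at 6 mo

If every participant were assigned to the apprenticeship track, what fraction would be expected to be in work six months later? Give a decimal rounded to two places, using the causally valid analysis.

0.46

Since prior employment history is a pre-existing factor (not a product of the programme) and it affects the outcome on its own, it is a confounder. The stratified rates, not the pooled rate, identify the causal effect.
Standardising the apprenticeship track to the population prior employment history mix: 0.538·551/844 + 0.462·37/156 = 0.461.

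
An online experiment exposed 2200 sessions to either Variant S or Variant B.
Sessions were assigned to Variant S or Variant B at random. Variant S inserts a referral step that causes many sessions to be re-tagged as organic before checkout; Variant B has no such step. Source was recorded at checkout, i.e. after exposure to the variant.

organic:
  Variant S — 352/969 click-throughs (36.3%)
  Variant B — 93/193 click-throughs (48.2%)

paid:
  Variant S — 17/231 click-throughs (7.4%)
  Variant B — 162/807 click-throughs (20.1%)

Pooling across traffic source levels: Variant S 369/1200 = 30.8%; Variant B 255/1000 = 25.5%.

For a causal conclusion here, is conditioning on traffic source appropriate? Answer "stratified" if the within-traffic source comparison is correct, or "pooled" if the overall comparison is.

The traffic source-specific comparison favours Variant B throughout, but the pooled figures favour Variant S. The question is whether to condition on traffic source.
The distribution of traffic source is itself part of what the variant does — it is an intermediate outcome. Holding it fixed would remove that part of the effect; the total effect is the pooled difference.
Pooled: Variant S 30.8% vs Variant B 25.5%; Variant S is higher overall.

pooled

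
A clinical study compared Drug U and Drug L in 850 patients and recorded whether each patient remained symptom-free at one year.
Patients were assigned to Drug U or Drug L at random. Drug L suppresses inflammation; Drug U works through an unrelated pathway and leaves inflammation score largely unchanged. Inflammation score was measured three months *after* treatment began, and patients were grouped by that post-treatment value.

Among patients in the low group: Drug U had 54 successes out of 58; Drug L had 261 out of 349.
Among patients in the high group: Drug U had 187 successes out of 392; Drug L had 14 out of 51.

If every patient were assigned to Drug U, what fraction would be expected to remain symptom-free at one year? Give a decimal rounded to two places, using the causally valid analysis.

Inflammation score is recorded after the drug and is itself shifted by it — it sits on the causal path from drug to outcome. Conditioning on a mediator would strip out part of the effect we want; the pooled comparison gives the total causal effect.
So P(outcome | do(Drug U)) is just the pooled rate for Drug U: 241/450 = 0.536.

0.54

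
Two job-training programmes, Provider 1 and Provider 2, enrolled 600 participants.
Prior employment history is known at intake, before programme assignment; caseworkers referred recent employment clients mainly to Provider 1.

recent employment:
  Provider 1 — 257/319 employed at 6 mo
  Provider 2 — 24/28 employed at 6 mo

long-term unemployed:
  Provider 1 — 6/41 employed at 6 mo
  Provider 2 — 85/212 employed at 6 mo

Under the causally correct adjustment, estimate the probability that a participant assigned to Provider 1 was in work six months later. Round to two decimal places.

The stratified and pooled comparisons disagree (Provider 2 wins within each prior employment history; Provider 1 wins overall), so the answer turns on the causal role of prior employment history.
Prior employment history is set before the programme has any effect — it is not caused by the programme — and it independently drives the outcome. That makes it a confounder, so the causal comparison is within prior employment history levels.
Standardising Provider 1 to the population prior employment history mix: 0.578·257/319 + 0.422·6/41 = 0.528.

0.53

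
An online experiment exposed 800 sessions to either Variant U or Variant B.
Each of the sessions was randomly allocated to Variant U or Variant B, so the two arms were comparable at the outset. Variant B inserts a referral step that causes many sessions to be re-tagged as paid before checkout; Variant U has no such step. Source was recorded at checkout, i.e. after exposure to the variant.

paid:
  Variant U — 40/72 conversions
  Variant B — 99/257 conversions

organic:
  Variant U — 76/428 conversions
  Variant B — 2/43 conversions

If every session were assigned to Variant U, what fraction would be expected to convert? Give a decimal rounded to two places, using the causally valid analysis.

0.23

The traffic source-specific comparison favours Variant U throughout, but the pooled figures favour Variant B. The question is whether to condition on traffic source.
Traffic source is downstream of the variant. One should not condition on a consequence of treatment, so the overall rates are the right comparison.
So P(outcome | do(Variant U)) is just the pooled rate for Variant U: 116/500 = 0.232.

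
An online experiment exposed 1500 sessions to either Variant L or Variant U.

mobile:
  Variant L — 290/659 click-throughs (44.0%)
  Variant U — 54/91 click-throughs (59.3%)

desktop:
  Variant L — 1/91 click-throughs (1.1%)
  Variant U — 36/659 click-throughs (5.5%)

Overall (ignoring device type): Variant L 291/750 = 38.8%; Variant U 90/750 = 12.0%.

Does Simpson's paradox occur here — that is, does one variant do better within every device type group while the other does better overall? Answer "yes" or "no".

yes

Within each device type level (mobile 44.0% vs 59.3%; desktop 1.1% vs 5.5%), Variant U has the higher rate every time. Pooled: 38.8% vs 12.0% — Variant L has the higher rate overall. The two comparisons disagree.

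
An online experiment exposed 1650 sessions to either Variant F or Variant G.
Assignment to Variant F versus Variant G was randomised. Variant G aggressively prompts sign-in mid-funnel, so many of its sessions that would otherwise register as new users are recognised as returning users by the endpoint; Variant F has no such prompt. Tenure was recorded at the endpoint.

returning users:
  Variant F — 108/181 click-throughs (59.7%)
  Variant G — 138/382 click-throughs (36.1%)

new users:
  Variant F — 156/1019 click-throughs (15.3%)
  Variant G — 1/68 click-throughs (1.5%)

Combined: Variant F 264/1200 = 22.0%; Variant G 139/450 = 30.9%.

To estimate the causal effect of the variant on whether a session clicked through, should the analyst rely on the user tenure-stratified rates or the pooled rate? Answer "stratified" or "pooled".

pooled

The user tenure-specific comparison favours Variant F throughout, but the pooled figures favour Variant G. The question is whether to condition on user tenure.
Because the variant influences user tenure, user tenure is a post-treatment mediator, not a confounder. Stratifying on it would bias the estimate; the causal effect is the crude pooled difference.
Pooled: Variant F 22.0% vs Variant G 30.9%; Variant G is higher overall.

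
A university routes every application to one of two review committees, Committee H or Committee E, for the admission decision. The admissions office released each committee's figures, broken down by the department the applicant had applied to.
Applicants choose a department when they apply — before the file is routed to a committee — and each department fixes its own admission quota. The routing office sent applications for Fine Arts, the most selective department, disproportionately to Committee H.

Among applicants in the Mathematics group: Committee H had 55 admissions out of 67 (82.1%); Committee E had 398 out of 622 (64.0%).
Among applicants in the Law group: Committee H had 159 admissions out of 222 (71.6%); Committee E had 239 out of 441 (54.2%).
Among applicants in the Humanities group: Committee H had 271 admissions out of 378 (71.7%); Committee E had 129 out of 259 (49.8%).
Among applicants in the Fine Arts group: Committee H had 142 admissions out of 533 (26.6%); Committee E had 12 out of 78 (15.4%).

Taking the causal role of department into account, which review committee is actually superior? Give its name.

Committee H

Since department is a pre-existing factor (not a product of the review committee) and it affects the outcome on its own, it is a confounder. The stratified rates, not the pooled rate, identify the causal effect.
Within each level — Mathematics: 82.1% vs 64.0%; Law: 71.6% vs 54.2%; Humanities: 71.7% vs 49.8%; Fine Arts: 26.6% vs 15.4% — Committee H is higher every time.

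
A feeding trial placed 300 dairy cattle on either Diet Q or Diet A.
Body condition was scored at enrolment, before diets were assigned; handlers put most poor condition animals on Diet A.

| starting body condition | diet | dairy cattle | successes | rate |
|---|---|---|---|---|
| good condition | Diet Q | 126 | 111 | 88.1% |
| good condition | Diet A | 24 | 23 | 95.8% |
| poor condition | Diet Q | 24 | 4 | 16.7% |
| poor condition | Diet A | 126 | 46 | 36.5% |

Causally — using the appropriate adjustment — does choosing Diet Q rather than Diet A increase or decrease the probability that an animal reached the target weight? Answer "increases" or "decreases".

The starting body condition-specific comparison favours Diet A throughout, but the pooled figures favour Diet Q. The question is whether to condition on starting body condition.
Here starting body condition is a common cause — it drives both which diet a case falls under and the outcome. The crude comparison mixes populations; the stratum-specific rates are the causally relevant ones.
Within each level — good condition: 88.1% vs 95.8%; poor condition: 16.7% vs 36.5% — Diet A is higher every time.

decreases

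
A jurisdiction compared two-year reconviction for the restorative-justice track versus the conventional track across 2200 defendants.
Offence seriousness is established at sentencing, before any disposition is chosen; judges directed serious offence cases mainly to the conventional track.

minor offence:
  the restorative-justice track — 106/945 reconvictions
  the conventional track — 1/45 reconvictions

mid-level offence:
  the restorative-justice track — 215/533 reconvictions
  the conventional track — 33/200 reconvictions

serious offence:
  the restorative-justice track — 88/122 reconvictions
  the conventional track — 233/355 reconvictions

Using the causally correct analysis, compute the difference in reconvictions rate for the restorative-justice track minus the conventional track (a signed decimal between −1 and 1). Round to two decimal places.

Within every offence seriousness level the conventional track has the lower rate, yet pooled the restorative-justice track does — Simpson's reversal.
Since offence seriousness is a pre-existing factor (not a product of the disposition) and it affects the outcome on its own, it is a confounder. The stratified rates, not the pooled rate, identify the causal effect.
Adjusting over the population distribution of offence seriousness: 0.450·(0.112−0.022) + 0.333·(0.403−0.165) + 0.217·(0.721−0.656) = +0.134.

+0.13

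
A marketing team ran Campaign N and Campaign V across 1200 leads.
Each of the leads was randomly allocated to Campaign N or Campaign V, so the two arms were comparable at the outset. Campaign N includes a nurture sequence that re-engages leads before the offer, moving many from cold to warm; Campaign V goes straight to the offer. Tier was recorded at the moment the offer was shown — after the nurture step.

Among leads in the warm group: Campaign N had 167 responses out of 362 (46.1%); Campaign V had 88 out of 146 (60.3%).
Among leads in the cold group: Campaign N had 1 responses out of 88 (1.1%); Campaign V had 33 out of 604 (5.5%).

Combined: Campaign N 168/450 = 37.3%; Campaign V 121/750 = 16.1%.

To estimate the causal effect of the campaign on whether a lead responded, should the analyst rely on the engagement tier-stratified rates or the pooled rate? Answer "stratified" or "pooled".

pooled

Engagement tier is downstream of the campaign. One should not condition on a consequence of treatment, so the overall rates are the right comparison.
Pooled: Campaign N 37.3% vs Campaign V 16.1%; Campaign N is higher overall.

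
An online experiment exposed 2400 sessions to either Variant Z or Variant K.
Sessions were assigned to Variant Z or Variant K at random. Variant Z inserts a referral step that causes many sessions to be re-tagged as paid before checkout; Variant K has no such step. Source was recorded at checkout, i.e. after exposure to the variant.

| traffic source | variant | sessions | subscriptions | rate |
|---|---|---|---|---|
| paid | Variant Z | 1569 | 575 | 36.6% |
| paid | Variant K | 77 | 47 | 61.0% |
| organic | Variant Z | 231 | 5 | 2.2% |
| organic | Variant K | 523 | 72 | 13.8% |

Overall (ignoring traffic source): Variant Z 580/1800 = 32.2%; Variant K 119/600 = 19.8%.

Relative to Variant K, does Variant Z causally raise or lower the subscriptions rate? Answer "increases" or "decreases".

increases

Variant K is higher inside every traffic source stratum but Variant Z is higher in aggregate. Whether to stratify depends on how traffic source relates to the variant.
The distribution of traffic source is itself part of what the variant does — it is an intermediate outcome. Holding it fixed would remove that part of the effect; the total effect is the pooled difference.
Pooled: Variant Z 32.2% vs Variant K 19.8%; Variant Z is higher overall.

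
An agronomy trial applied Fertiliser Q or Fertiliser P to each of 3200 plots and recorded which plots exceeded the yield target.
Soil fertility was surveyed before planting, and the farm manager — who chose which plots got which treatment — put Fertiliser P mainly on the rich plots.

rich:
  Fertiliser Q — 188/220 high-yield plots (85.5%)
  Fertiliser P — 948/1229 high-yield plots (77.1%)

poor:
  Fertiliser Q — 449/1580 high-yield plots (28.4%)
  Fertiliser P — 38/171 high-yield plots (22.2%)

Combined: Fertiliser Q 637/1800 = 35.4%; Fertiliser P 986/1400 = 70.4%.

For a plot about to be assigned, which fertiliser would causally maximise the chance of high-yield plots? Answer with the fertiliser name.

The soil fertility-specific comparison favours Fertiliser Q throughout, but the pooled figures favour Fertiliser P. The question is whether to condition on soil fertility.
Soil fertility is set before the fertiliser has any effect — it is not caused by the fertiliser — and it independently drives the outcome. That makes it a confounder, so the causal comparison is within soil fertility levels.
Within each level — rich: 85.5% vs 77.1%; poor: 28.4% vs 22.2% — Fertiliser Q is higher every time.

Fertiliser Q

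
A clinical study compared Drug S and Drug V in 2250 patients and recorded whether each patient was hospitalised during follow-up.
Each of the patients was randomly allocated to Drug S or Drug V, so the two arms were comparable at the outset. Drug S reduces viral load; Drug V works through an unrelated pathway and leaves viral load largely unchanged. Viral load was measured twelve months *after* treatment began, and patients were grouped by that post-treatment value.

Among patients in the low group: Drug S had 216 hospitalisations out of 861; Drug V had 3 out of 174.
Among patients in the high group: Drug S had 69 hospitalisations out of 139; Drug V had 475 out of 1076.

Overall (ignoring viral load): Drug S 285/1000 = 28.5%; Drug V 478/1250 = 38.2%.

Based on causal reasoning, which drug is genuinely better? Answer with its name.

Viral load is downstream of the drug. One should not condition on a consequence of treatment, so the overall rates are the right comparison.
Pooled: Drug S 28.5% vs Drug V 38.2%; Drug S is lower overall.

Drug S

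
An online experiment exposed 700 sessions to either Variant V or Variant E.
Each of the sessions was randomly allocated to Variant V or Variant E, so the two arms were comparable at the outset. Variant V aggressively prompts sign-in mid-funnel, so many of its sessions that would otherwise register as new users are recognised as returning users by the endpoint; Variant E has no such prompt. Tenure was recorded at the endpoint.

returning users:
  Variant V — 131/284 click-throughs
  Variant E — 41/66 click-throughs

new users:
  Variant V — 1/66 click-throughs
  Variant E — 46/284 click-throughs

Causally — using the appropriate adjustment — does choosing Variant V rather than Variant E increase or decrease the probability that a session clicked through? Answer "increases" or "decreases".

increases

The stratified and pooled comparisons disagree (Variant E wins within each user tenure; Variant V wins overall), so the answer turns on the causal role of user tenure.
The distribution of user tenure is itself part of what the variant does — it is an intermediate outcome. Holding it fixed would remove that part of the effect; the total effect is the pooled difference.
Pooled: Variant V 37.7% vs Variant E 24.9%; Variant V is higher overall.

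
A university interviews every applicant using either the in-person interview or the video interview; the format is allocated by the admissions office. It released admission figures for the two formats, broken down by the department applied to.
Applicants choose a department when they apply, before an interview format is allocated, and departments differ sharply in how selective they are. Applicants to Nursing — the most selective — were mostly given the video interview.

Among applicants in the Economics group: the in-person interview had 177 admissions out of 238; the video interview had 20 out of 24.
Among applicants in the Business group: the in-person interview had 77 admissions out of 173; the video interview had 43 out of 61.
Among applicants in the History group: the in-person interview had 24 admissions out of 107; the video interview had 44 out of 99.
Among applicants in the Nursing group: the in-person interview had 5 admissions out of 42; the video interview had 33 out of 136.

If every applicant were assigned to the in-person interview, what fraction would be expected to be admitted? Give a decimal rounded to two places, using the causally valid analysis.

The department-specific comparison favours the video interview throughout, but the pooled figures favour the in-person interview. The question is whether to condition on department.
Since department is a pre-existing factor (not a product of the interview format) and it affects the outcome on its own, it is a confounder. The stratified rates, not the pooled rate, identify the causal effect.
Standardising the in-person interview to the population department mix: 0.298·177/238 + 0.266·77/173 + 0.234·24/107 + 0.202·5/42 = 0.416.

0.42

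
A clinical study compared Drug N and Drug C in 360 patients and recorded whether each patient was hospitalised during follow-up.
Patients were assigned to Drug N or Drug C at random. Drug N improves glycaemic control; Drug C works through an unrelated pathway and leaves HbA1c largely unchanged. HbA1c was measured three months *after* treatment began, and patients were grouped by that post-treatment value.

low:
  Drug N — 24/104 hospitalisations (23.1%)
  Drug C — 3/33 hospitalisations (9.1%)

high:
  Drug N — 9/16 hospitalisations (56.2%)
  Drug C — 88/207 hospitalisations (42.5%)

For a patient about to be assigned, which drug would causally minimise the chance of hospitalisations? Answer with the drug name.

Drug N

Within every HbA1c level Drug C has the lower rate, yet pooled Drug N does — Simpson's reversal.
HbA1c is downstream of the drug. One should not condition on a consequence of treatment, so the overall rates are the right comparison.
Pooled: Drug N 27.5% vs Drug C 37.9%; Drug N is lower overall.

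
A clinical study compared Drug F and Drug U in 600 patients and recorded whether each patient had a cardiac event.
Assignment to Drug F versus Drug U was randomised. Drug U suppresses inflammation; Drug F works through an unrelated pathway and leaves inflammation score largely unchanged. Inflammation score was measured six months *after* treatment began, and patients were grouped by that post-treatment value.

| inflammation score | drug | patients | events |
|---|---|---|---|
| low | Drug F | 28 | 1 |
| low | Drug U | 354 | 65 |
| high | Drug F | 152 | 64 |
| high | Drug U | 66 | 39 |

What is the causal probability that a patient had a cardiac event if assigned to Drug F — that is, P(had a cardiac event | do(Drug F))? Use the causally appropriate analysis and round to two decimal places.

0.36

Inflammation score is recorded after the drug and is itself shifted by it — it sits on the causal path from drug to outcome. Conditioning on a mediator would strip out part of the effect we want; the pooled comparison gives the total causal effect.
So P(outcome | do(Drug F)) is just the pooled rate for Drug F: 65/180 = 0.361.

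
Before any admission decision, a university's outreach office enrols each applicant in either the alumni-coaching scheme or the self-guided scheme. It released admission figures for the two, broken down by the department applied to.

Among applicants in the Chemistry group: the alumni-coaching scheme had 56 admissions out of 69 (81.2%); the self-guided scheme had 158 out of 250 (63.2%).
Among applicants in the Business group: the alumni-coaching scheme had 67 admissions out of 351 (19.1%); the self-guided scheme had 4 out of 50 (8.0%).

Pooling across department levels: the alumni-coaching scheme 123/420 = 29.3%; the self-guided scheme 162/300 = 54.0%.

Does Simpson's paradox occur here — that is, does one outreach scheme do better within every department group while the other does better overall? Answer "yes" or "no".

yes

Within each department level (Chemistry 81.2% vs 63.2%; Business 19.1% vs 8.0%), the alumni-coaching scheme has the higher rate every time. Pooled: 29.3% vs 54.0% — the self-guided scheme has the higher rate overall. The two comparisons disagree.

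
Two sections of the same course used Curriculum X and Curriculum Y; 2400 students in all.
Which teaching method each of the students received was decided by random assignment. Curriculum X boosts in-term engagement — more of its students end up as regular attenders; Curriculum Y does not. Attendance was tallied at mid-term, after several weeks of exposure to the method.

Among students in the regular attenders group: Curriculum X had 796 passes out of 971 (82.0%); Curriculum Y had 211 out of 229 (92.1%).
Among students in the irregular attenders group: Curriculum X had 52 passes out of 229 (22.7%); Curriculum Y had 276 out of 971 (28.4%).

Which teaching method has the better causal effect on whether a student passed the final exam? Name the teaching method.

Curriculum X

The distribution of mid-term attendance is itself part of what the teaching method does — it is an intermediate outcome. Holding it fixed would remove that part of the effect; the total effect is the pooled difference.
Pooled: Curriculum X 70.7% vs Curriculum Y 40.6%; Curriculum X is higher overall.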